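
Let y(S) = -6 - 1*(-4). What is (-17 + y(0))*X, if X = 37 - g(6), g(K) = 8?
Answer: -551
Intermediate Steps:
y(S) = -2 (y(S) = -6 + 4 = -2)
X = 29 (X = 37 - 1*8 = 37 - 8 = 29)
(-17 + y(0))*X = (-17 - 2)*29 = -19*29 = -551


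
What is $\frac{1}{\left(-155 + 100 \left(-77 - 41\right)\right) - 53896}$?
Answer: $- \frac{1}{65851} \approx -1.5186 \cdot 10^{-5}$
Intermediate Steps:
$\frac{1}{\left(-155 + 100 \left(-77 - 41\right)\right) - 53896} = \frac{1}{\left(-155 + 100 \left(-118\right)\right) - 53896} = \frac{1}{\left(-155 - 11800\right) - 53896} = \frac{1}{-11955 - 53896} = \frac{1}{-65851} = - \frac{1}{65851}$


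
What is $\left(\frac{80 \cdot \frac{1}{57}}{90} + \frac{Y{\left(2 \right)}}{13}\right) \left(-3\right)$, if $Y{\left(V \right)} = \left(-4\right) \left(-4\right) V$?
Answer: $- \frac{16520}{2223} \approx -7.4314$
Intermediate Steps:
$Y{\left(V \right)} = 16 V$
$\left(\frac{80 \cdot \frac{1}{57}}{90} + \frac{Y{\left(2 \right)}}{13}\right) \left(-3\right) = \left(\frac{80 \cdot \frac{1}{57}}{90} + \frac{16 \cdot 2}{13}\right) \left(-3\right) = \left(80 \cdot \frac{1}{57} \cdot \frac{1}{90} + 32 \cdot \frac{1}{13}\right) \left(-3\right) = \left(\frac{80}{57} \cdot \frac{1}{90} + \frac{32}{13}\right) \left(-3\right) = \left(\frac{8}{513} + \frac{32}{13}\right) \left(-3\right) = \frac{16520}{6669} \left(-3\right) = - \frac{16520}{2223}$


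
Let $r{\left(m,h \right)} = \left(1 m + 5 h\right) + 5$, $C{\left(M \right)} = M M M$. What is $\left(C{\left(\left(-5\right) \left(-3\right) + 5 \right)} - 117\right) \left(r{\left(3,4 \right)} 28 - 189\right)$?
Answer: $4690385$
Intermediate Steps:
$C{\left(M \right)} = M^{3}$ ($C{\left(M \right)} = M^{2} M = M^{3}$)
$r{\left(m,h \right)} = 5 + m + 5 h$ ($r{\left(m,h \right)} = \left(m + 5 h\right) + 5 = 5 + m + 5 h$)
$\left(C{\left(\left(-5\right) \left(-3\right) + 5 \right)} - 117\right) \left(r{\left(3,4 \right)} 28 - 189\right) = \left(\left(\left(-5\right) \left(-3\right) + 5\right)^{3} - 117\right) \left(\left(5 + 3 + 5 \cdot 4\right) 28 - 189\right) = \left(\left(15 + 5\right)^{3} - 117\right) \left(\left(5 + 3 + 20\right) 28 - 189\right) = \left(20^{3} - 117\right) \left(28 \cdot 28 - 189\right) = \left(8000 - 117\right) \left(784 - 189\right) = 7883 \cdot 595 = 4690385$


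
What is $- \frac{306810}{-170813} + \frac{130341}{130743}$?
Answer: $\frac{20792399021}{7444201353} \approx 2.7931$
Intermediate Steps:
$- \frac{306810}{-170813} + \frac{130341}{130743} = \left(-306810\right) \left(- \frac{1}{170813}\right) + 130341 \cdot \frac{1}{130743} = \frac{306810}{170813} + \frac{43447}{43581} = \frac{20792399021}{7444201353}$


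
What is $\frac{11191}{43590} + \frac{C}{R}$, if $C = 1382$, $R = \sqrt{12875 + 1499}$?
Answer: $\frac{11191}{43590} + \frac{691 \sqrt{14374}}{7187} \approx 11.784$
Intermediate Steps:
$R = \sqrt{14374} \approx 119.89$
$\frac{11191}{43590} + \frac{C}{R} = \frac{11191}{43590} + \frac{1382}{\sqrt{14374}} = 11191 \cdot \frac{1}{43590} + 1382 \frac{\sqrt{14374}}{14374} = \frac{11191}{43590} + \frac{691 \sqrt{14374}}{7187}$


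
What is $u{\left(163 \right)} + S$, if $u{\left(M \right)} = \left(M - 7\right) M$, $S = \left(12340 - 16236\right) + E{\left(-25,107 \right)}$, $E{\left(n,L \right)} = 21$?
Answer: $21553$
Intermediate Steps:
$S = -3875$ ($S = \left(12340 - 16236\right) + 21 = -3896 + 21 = -3875$)
$u{\left(M \right)} = M \left(-7 + M\right)$ ($u{\left(M \right)} = \left(-7 + M\right) M = M \left(-7 + M\right)$)
$u{\left(163 \right)} + S = 163 \left(-7 + 163\right) - 3875 = 163 \cdot 156 - 3875 = 25428 - 3875 = 21553$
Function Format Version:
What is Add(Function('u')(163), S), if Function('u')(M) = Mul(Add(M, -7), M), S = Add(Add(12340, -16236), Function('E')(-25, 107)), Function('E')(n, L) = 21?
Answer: 21553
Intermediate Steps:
S = -3875 (S = Add(Add(12340, -16236), 21) = Add(-3896, 21) = -3875)
Function('u')(M) = Mul(M, Add(-7, M)) (Function('u')(M) = Mul(Add(-7, M), M) = Mul(M, Add(-7, M)))
Add(Function('u')(163), S) = Add(Mul(163, Add(-7, 163)), -3875) = Add(Mul(163, 156), -3875) = Add(25428, -3875) = 21553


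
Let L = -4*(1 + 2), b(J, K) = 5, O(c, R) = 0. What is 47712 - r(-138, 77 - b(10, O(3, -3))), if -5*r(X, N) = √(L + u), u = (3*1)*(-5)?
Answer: 47712 + 3*I*√3/5 ≈ 47712.0 + 1.0392*I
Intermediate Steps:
u = -15 (u = 3*(-5) = -15)
L = -12 (L = -4*3 = -12)
r(X, N) = -3*I*√3/5 (r(X, N) = -√(-12 - 15)/5 = -3*I*√3/5)
47712 - r(-138, 77 - b(10, O(3, -3))) = 47712 - (-3)*I*√3/5 = 47712 + 3*I*√3/5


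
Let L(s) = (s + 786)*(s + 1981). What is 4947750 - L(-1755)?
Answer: 5166744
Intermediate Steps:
L(s) = (786 + s)*(1981 + s)
4947750 - L(-1755) = 4947750 - (1557066 + (-1755)² + 2767*(-1755)) = 4947750 - (1557066 + 3080025 - 4856085) = 4947750 - 1*(-218994) = 4947750 + 218994 = 5166744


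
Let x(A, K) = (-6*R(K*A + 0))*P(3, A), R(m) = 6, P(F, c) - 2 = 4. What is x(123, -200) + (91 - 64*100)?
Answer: -6525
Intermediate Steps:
P(F, c) = 6 (P(F, c) = 2 + 4 = 6)
x(A, K) = -216 (x(A, K) = -6*6*6 = -36*6 = -216)
x(123, -200) + (91 - 64*100) = -216 + (91 - 64*100) = -216 + (91 - 6400) = -216 - 6309 = -6525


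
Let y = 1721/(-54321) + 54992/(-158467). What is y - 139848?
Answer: -1203826857864275/8608085907 ≈ -1.3985e+5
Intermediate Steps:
y = -3259942139/8608085907 (y = 1721*(-1/54321) + 54992*(-1/158467) = -1721/54321 - 54992/158467 = -3259942139/8608085907 ≈ -0.37871)
y - 139848 = -3259942139/8608085907 - 139848 = -1203826857864275/8608085907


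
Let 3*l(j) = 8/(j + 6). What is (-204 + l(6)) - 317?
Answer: -4687/9 ≈ -520.78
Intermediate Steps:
l(j) = 8/(3*(6 + j)) (l(j) = (8/(j + 6))/3 = (8/(6 + j))/3 = 8/(3*(6 + j)))
(-204 + l(6)) - 317 = (-204 + 8/(3*(6 + 6))) - 317 = (-204 + (8/3)/12) - 317 = (-204 + (8/3)*(1/12)) - 317 = (-204 + 2/9) - 317 = -1834/9 - 317 = -4687/9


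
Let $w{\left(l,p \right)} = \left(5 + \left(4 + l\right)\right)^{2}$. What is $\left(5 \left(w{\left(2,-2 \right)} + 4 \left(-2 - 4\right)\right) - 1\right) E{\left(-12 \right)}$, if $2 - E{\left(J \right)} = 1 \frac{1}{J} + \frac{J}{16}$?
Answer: $\frac{4114}{3} \approx 1371.3$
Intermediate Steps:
$w{\left(l,p \right)} = \left(9 + l\right)^{2}$
$E{\left(J \right)} = 2 - \frac{1}{J} - \frac{J}{16}$ ($E{\left(J \right)} = 2 - \left(1 \frac{1}{J} + \frac{J}{16}\right) = 2 - \left(\frac{1}{J} + J \frac{1}{16}\right) = 2 - \left(\frac{1}{J} + \frac{J}{16}\right) = 2 - \frac{1}{J} - \frac{J}{16}$)
$\left(5 \left(w{\left(2,-2 \right)} + 4 \left(-2 - 4\right)\right) - 1\right) E{\left(-12 \right)} = \left(5 \left(\left(9 + 2\right)^{2} + 4 \left(-2 - 4\right)\right) - 1\right) \left(2 - \frac{1}{-12} - - \frac{3}{4}\right) = \left(5 \left(11^{2} + 4 \left(-6\right)\right) - 1\right) \left(2 - - \frac{1}{12} + \frac{3}{4}\right) = \left(5 \left(121 - 24\right) - 1\right) \left(2 + \frac{1}{12} + \frac{3}{4}\right) = \left(5 \cdot 97 - 1\right) \frac{17}{6} = \left(485 - 1\right) \frac{17}{6} = 484 \cdot \frac{17}{6} = \frac{4114}{3}$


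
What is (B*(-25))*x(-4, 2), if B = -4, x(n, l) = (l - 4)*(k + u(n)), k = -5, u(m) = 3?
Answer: 400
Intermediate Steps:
x(n, l) = 8 - 2*l (x(n, l) = (l - 4)*(-5 + 3) = (-4 + l)*(-2) = 8 - 2*l)
(B*(-25))*x(-4, 2) = (-4*(-25))*(8 - 2*2) = 100*(8 - 4) = 100*4 = 400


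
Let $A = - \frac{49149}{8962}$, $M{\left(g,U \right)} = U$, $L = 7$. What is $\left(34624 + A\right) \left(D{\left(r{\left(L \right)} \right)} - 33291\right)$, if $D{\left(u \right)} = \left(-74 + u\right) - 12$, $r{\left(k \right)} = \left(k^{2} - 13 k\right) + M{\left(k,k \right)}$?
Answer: $- \frac{5183055528134}{4481} \approx -1.1567 \cdot 10^{9}$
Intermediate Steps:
$A = - \frac{49149}{8962}$ ($A = \left(-49149\right) \frac{1}{8962} = - \frac{49149}{8962} \approx -5.4842$)
$r{\left(k \right)} = k^{2} - 12 k$ ($r{\left(k \right)} = \left(k^{2} - 13 k\right) + k = k^{2} - 12 k$)
$D{\left(u \right)} = -86 + u$
$\left(34624 + A\right) \left(D{\left(r{\left(L \right)} \right)} - 33291\right) = \left(34624 - \frac{49149}{8962}\right) \left(\left(-86 + 7 \left(-12 + 7\right)\right) - 33291\right) = \frac{310251139 \left(\left(-86 + 7 \left(-5\right)\right) - 33291\right)}{8962} = \frac{310251139 \left(\left(-86 - 35\right) - 33291\right)}{8962} = \frac{310251139 \left(-121 - 33291\right)}{8962} = \frac{310251139}{8962} \left(-33412\right) = - \frac{5183055528134}{4481}$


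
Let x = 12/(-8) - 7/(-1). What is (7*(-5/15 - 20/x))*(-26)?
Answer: 23842/33 ≈ 722.48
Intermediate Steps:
x = 11/2 (x = 12*(-⅛) - 7*(-1) = -3/2 + 7 = 11/2 ≈ 5.5000)
(7*(-5/15 - 20/x))*(-26) = (7*(-5/15 - 20/11/2))*(-26) = (7*(-5*1/15 - 20*2/11))*(-26) = (7*(-⅓ - 40/11))*(-26) = (7*(-131/33))*(-26) = -917/33*(-26) = 23842/33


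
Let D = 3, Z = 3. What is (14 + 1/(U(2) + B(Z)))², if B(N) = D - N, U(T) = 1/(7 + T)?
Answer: 529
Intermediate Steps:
B(N) = 3 - N
(14 + 1/(U(2) + B(Z)))² = (14 + 1/(1/(7 + 2) + (3 - 1*3)))² = (14 + 1/(1/9 + (3 - 3)))² = (14 + 1/(⅑ + 0))² = (14 + 1/(⅑))² = (14 + 9)² = 23² = 529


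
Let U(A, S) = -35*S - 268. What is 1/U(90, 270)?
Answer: -1/9718 ≈ -0.00010290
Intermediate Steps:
U(A, S) = -268 - 35*S
1/U(90, 270) = 1/(-268 - 35*270) = 1/(-268 - 9450) = 1/(-9718) = -1/9718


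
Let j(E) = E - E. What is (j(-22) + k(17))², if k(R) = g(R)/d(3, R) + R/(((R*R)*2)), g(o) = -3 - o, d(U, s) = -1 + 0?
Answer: 463761/1156 ≈ 401.18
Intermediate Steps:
d(U, s) = -1
k(R) = 3 + R + 1/(2*R) (k(R) = (-3 - R)/(-1) + R/(((R*R)*2)) = (-3 - R)*(-1) + R/((R²*2)) = (3 + R) + R/((2*R²)) = (3 + R) + R*(1/(2*R²)) = (3 + R) + 1/(2*R) = 3 + R + 1/(2*R))
j(E) = 0
(j(-22) + k(17))² = (0 + (3 + 17 + (½)/17))² = (0 + (3 + 17 + (½)*(1/17)))² = (0 + (3 + 17 + 1/34))² = (0 + 681/34)² = (681/34)² = 463761/1156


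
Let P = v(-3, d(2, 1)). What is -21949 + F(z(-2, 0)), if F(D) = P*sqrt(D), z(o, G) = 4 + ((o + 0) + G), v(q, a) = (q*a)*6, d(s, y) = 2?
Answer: -21949 - 36*sqrt(2) ≈ -22000.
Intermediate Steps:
v(q, a) = 6*a*q (v(q, a) = (a*q)*6 = 6*a*q)
P = -36 (P = 6*2*(-3) = -36)
z(o, G) = 4 + G + o (z(o, G) = 4 + (o + G) = 4 + (G + o) = 4 + G + o)
F(D) = -36*sqrt(D)
-21949 + F(z(-2, 0)) = -21949 - 36*sqrt(4 + 0 - 2) = -21949 - 36*sqrt(2)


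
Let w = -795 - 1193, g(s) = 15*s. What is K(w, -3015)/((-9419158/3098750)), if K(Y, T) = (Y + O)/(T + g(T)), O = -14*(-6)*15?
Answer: -60125/12110346 ≈ -0.0049648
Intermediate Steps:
O = 1260 (O = 84*15 = 1260)
w = -1988
K(Y, T) = (1260 + Y)/(16*T) (K(Y, T) = (Y + 1260)/(T + 15*T) = (1260 + Y)/((16*T)) = (1260 + Y)*(1/(16*T)) = (1260 + Y)/(16*T))
K(w, -3015)/((-9419158/3098750)) = ((1/16)*(1260 - 1988)/(-3015))/((-9419158/3098750)) = ((1/16)*(-1/3015)*(-728))/((-9419158*1/3098750)) = 91/(6030*(-4709579/1549375)) = (91/6030)*(-1549375/4709579) = -60125/12110346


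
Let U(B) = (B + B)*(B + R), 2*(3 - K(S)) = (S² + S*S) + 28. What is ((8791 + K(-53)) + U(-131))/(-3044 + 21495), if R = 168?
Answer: -3723/18451 ≈ -0.20178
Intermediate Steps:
K(S) = -11 - S² (K(S) = 3 - ((S² + S*S) + 28)/2 = 3 - ((S² + S²) + 28)/2 = 3 - (2*S² + 28)/2 = 3 - (28 + 2*S²)/2 = 3 + (-14 - S²) = -11 - S²)
U(B) = 2*B*(168 + B) (U(B) = (B + B)*(B + 168) = (2*B)*(168 + B) = 2*B*(168 + B))
((8791 + K(-53)) + U(-131))/(-3044 + 21495) = ((8791 + (-11 - 1*(-53)²)) + 2*(-131)*(168 - 131))/(-3044 + 21495) = ((8791 + (-11 - 1*2809)) + 2*(-131)*37)/18451 = ((8791 + (-11 - 2809)) - 9694)*(1/18451) = ((8791 - 2820) - 9694)*(1/18451) = (5971 - 9694)*(1/18451) = -3723*1/18451 = -3723/18451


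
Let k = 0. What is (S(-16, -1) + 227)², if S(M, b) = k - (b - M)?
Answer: 44944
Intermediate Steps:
S(M, b) = M - b (S(M, b) = 0 - (b - M) = 0 + (M - b) = M - b)
(S(-16, -1) + 227)² = ((-16 - 1*(-1)) + 227)² = ((-16 + 1) + 227)² = (-15 + 227)² = 212² = 44944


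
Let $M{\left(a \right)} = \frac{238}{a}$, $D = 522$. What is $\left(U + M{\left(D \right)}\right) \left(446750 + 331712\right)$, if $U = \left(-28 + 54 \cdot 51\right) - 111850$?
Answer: $- \frac{22171566945190}{261} \approx -8.4949 \cdot 10^{10}$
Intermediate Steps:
$U = -109124$ ($U = \left(-28 + 2754\right) - 111850 = 2726 - 111850 = -109124$)
$\left(U + M{\left(D \right)}\right) \left(446750 + 331712\right) = \left(-109124 + \frac{238}{522}\right) \left(446750 + 331712\right) = \left(-109124 + 238 \cdot \frac{1}{522}\right) 778462 = \left(-109124 + \frac{119}{261}\right) 778462 = \left(- \frac{28481245}{261}\right) 778462 = - \frac{22171566945190}{261}$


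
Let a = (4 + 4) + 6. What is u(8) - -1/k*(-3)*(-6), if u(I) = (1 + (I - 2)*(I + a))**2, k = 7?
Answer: 123841/7 ≈ 17692.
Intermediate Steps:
a = 14 (a = 8 + 6 = 14)
u(I) = (1 + (-2 + I)*(14 + I))**2 (u(I) = (1 + (I - 2)*(I + 14))**2 = (1 + (-2 + I)*(14 + I))**2)
u(8) - -1/k*(-3)*(-6) = (-27 + 8**2 + 12*8)**2 - -1/7*(-3)*(-6) = (-27 + 64 + 96)**2 - -1*1/7*(-3)*(-6) = 133**2 - (-1/7*(-3))*(-6) = 17689 - 3*(-6)/7 = 17689 - 1*(-18/7) = 17689 + 18/7 = 123841/7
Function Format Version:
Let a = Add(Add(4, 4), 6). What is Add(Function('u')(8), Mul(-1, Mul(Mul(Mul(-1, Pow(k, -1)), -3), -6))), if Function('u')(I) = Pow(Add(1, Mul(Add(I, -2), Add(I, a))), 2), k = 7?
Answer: Rational(123841, 7) ≈ 17692.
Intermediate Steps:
a = 14 (a = Add(8, 6) = 14)
Function('u')(I) = Pow(Add(1, Mul(Add(-2, I), Add(14, I))), 2) (Function('u')(I) = Pow(Add(1, Mul(Add(I, -2), Add(I, 14))), 2) = Pow(Add(1, Mul(Add(-2, I), Add(14, I))), 2))
Add(Function('u')(8), Mul(-1, Mul(Mul(Mul(-1, Pow(k, -1)), -3), -6))) = Add(Pow(Add(-27, Pow(8, 2), Mul(12, 8)), 2), Mul(-1, Mul(Mul(Mul(-1, Pow(7, -1)), -3), -6))) = Add(Pow(Add(-27, 64, 96), 2), Mul(-1, Mul(Mul(Mul(-1, Rational(1, 7)), -3), -6))) = Add(Pow(133, 2), Mul(-1, Mul(Mul(Rational(-1, 7), -3), -6))) = Add(17689, Mul(-1, Mul(Rational(3, 7), -6))) = Add(17689, Mul(-1, Rational(-18, 7))) = Add(17689, Rational(18, 7)) = Rational(123841, 7)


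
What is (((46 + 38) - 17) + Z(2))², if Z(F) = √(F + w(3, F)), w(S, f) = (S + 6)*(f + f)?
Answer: (67 + √38)² ≈ 5353.0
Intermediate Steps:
w(S, f) = 2*f*(6 + S) (w(S, f) = (6 + S)*(2*f) = 2*f*(6 + S))
Z(F) = √19*√F (Z(F) = √(F + 2*F*(6 + 3)) = √(F + 2*F*9) = √(F + 18*F) = √(19*F) = √19*√F)
(((46 + 38) - 17) + Z(2))² = (((46 + 38) - 17) + √19*√2)² = ((84 - 17) + √38)² = (67 + √38)²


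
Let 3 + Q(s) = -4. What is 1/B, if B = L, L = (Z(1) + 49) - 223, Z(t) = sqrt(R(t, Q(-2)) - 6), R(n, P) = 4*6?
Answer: -29/5043 - sqrt(2)/10086 ≈ -0.0058908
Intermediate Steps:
Q(s) = -7 (Q(s) = -3 - 4 = -7)
R(n, P) = 24
Z(t) = 3*sqrt(2) (Z(t) = sqrt(24 - 6) = sqrt(18) = 3*sqrt(2))
L = -174 + 3*sqrt(2) (L = (3*sqrt(2) + 49) - 223 = (49 + 3*sqrt(2)) - 223 = -174 + 3*sqrt(2) ≈ -169.76)
B = -174 + 3*sqrt(2) ≈ -169.76
1/B = 1/(-174 + 3*sqrt(2))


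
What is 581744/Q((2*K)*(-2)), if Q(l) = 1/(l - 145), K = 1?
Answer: -86679856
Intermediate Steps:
Q(l) = 1/(-145 + l)
581744/Q((2*K)*(-2)) = 581744/(1/(-145 + (2*1)*(-2))) = 581744/(1/(-145 + 2*(-2))) = 581744/(1/(-145 - 4)) = 581744/(1/(-149)) = 581744/(-1/149) = 581744*(-149) = -86679856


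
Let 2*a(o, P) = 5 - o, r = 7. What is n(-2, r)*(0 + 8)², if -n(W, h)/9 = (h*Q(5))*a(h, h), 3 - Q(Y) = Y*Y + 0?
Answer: -88704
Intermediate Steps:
a(o, P) = 5/2 - o/2 (a(o, P) = (5 - o)/2 = 5/2 - o/2)
Q(Y) = 3 - Y² (Q(Y) = 3 - (Y*Y + 0) = 3 - (Y² + 0) = 3 - Y²)
n(W, h) = 198*h*(5/2 - h/2) (n(W, h) = -9*h*(3 - 1*5²)*(5/2 - h/2) = -9*h*(3 - 1*25)*(5/2 - h/2) = -9*h*(3 - 25)*(5/2 - h/2) = -9*h*(-22)*(5/2 - h/2) = -9*(-22*h)*(5/2 - h/2) = -(-198)*h*(5/2 - h/2) = 198*h*(5/2 - h/2))
n(-2, r)*(0 + 8)² = (99*7*(5 - 1*7))*(0 + 8)² = (99*7*(5 - 7))*8² = (99*7*(-2))*64 = -1386*64 = -88704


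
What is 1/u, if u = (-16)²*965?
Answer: 1/247040 ≈ 4.0479e-6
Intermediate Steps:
u = 247040 (u = 256*965 = 247040)
1/u = 1/247040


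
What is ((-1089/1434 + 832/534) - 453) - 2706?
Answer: -403068607/127626 ≈ -3158.2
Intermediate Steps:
((-1089/1434 + 832/534) - 453) - 2706 = ((-1089*1/1434 + 832*(1/534)) - 453) - 2706 = ((-363/478 + 416/267) - 453) - 2706 = (101927/127626 - 453) - 2706 = -57712651/127626 - 2706 = -403068607/127626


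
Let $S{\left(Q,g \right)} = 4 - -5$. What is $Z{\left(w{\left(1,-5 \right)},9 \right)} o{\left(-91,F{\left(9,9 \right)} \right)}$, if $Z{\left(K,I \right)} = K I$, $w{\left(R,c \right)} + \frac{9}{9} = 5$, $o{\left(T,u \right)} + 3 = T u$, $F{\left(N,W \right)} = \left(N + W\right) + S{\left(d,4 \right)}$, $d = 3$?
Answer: $-88560$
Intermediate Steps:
$S{\left(Q,g \right)} = 9$ ($S{\left(Q,g \right)} = 4 + 5 = 9$)
$F{\left(N,W \right)} = 9 + N + W$ ($F{\left(N,W \right)} = \left(N + W\right) + 9 = 9 + N + W$)
$o{\left(T,u \right)} = -3 + T u$
$w{\left(R,c \right)} = 4$ ($w{\left(R,c \right)} = -1 + 5 = 4$)
$Z{\left(K,I \right)} = I K$
$Z{\left(w{\left(1,-5 \right)},9 \right)} o{\left(-91,F{\left(9,9 \right)} \right)} = 9 \cdot 4 \left(-3 - 91 \left(9 + 9 + 9\right)\right) = 36 \left(-3 - 2457\right) = 36 \left(-2460\right) = -88560$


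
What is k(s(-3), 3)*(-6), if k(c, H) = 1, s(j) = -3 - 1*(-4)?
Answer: -6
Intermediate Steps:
s(j) = 1 (s(j) = -3 + 4 = 1)
k(s(-3), 3)*(-6) = 1*(-6) = -6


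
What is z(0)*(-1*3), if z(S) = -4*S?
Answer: 0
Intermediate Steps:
z(0)*(-1*3) = (-4*0)*(-1*3) = 0*(-3) = 0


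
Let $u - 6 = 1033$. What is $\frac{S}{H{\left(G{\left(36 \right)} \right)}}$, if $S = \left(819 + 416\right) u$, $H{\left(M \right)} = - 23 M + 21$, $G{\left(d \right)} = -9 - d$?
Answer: $\frac{1283165}{1056} \approx 1215.1$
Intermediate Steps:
$u = 1039$ ($u = 6 + 1033 = 1039$)
$H{\left(M \right)} = 21 - 23 M$
$S = 1283165$ ($S = \left(819 + 416\right) 1039 = 1235 \cdot 1039 = 1283165$)
$\frac{S}{H{\left(G{\left(36 \right)} \right)}} = \frac{1283165}{21 - 23 \left(-9 - 36\right)} = \frac{1283165}{21 - -1035} = \frac{1283165}{21 + 1035} = \frac{1283165}{1056}$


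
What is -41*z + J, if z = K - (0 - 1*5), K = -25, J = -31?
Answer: 789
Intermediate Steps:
z = -20 (z = -25 - (0 - 1*5) = -25 - (0 - 5) = -25 - 1*(-5) = -25 + 5 = -20)
-41*z + J = -41*(-20) - 31 = 820 - 31 = 789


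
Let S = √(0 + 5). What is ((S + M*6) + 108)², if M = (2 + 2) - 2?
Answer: (120 + √5)² ≈ 14942.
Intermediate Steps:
M = 2 (M = 4 - 2 = 2)
S = √5 ≈ 2.2361
((S + M*6) + 108)² = ((√5 + 2*6) + 108)² = ((√5 + 12) + 108)² = ((12 + √5) + 108)² = (120 + √5)²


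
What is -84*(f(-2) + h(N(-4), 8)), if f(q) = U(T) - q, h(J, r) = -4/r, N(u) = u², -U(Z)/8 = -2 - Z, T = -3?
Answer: 546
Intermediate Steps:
U(Z) = 16 + 8*Z (U(Z) = -8*(-2 - Z) = 16 + 8*Z)
f(q) = -8 - q (f(q) = (16 + 8*(-3)) - q = (16 - 24) - q = -8 - q)
-84*(f(-2) + h(N(-4), 8)) = -84*((-8 - 1*(-2)) - 4/8) = -84*((-8 + 2) - 4*⅛) = -84*(-6 - ½) = -84*(-13/2) = 546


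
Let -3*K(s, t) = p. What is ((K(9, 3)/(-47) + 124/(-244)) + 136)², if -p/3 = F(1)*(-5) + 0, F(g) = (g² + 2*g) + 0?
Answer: 151608996900/8219689 ≈ 18445.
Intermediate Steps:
F(g) = g² + 2*g
p = 45 (p = -3*((1*(2 + 1))*(-5) + 0) = -3*((1*3)*(-5) + 0) = -3*(3*(-5) + 0) = -3*(-15 + 0) = -3*(-15) = 45)
K(s, t) = -15 (K(s, t) = -⅓*45 = -15)
((K(9, 3)/(-47) + 124/(-244)) + 136)² = ((-15/(-47) + 124/(-244)) + 136)² = ((-15*(-1/47) + 124*(-1/244)) + 136)² = ((15/47 - 31/61) + 136)² = (-542/2867 + 136)² = (389370/2867)² = 151608996900/8219689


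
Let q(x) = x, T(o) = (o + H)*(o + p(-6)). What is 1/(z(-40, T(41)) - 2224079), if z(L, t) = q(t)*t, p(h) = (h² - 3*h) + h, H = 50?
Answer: 1/63369722 ≈ 1.5780e-8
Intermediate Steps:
p(h) = h² - 2*h
T(o) = (48 + o)*(50 + o) (T(o) = (o + 50)*(o - 6*(-2 - 6)) = (50 + o)*(o - 6*(-8)) = (50 + o)*(o + 48) = (50 + o)*(48 + o) = (48 + o)*(50 + o))
z(L, t) = t² (z(L, t) = t*t = t²)
1/(z(-40, T(41)) - 2224079) = 1/((2400 + 41² + 98*41)² - 2224079) = 1/((2400 + 1681 + 4018)² - 2224079) = 1/(8099² - 2224079) = 1/(65593801 - 2224079) = 1/63369722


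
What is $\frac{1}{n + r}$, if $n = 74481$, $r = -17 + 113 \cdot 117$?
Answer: $\frac{1}{87685} \approx 1.1404 \cdot 10^{-5}$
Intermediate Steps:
$r = 13204$ ($r = -17 + 13221 = 13204$)
$\frac{1}{n + r} = \frac{1}{74481 + 13204} = \frac{1}{87685}$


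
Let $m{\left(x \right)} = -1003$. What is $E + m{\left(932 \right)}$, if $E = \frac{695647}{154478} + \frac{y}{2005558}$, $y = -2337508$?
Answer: $- \frac{154854982822485}{154907294362} \approx -999.66$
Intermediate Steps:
$E = \frac{517033422601}{154907294362}$ ($E = \frac{695647}{154478} - \frac{2337508}{2005558} = 695647 \cdot \frac{1}{154478} - \frac{1168754}{1002779} = \frac{695647}{154478} - \frac{1168754}{1002779} = \frac{517033422601}{154907294362} \approx 3.3377$)
$E + m{\left(932 \right)} = \frac{517033422601}{154907294362} - 1003 = - \frac{154854982822485}{154907294362}$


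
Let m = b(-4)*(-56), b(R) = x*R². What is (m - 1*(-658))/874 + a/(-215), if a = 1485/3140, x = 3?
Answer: -137175089/59003740 ≈ -2.3249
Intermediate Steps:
a = 297/628 (a = 1485*(1/3140) = 297/628 ≈ 0.47293)
b(R) = 3*R²
m = -2688 (m = (3*(-4)²)*(-56) = (3*16)*(-56) = 48*(-56) = -2688)
(m - 1*(-658))/874 + a/(-215) = (-2688 - 1*(-658))/874 + (297/628)/(-215) = (-2688 + 658)*(1/874) + (297/628)*(-1/215) = -2030*1/874 - 297/135020 = -1015/437 - 297/135020 = -137175089/59003740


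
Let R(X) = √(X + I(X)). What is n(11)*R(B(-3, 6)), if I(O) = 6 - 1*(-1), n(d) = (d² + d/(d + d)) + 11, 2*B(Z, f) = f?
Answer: 265*√10/2 ≈ 419.00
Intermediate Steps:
B(Z, f) = f/2
n(d) = 23/2 + d² (n(d) = (d² + d/((2*d))) + 11 = (d² + (1/(2*d))*d) + 11 = (d² + ½) + 11 = (½ + d²) + 11 = 23/2 + d²)
I(O) = 7 (I(O) = 6 + 1 = 7)
R(X) = √(7 + X) (R(X) = √(X + 7) = √(7 + X))
n(11)*R(B(-3, 6)) = (23/2 + 11²)*√(7 + (½)*6) = (23/2 + 121)*√(7 + 3) = 265*√10/2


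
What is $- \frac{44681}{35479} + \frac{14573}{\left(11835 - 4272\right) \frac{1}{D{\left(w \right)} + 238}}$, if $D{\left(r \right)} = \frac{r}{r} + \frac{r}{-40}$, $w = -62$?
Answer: $\frac{2480699183677}{5366553540} \approx 462.25$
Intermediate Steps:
$D{\left(r \right)} = 1 - \frac{r}{40}$ ($D{\left(r \right)} = 1 + r \left(- \frac{1}{40}\right) = 1 - \frac{r}{40}$)
$- \frac{44681}{35479} + \frac{14573}{\left(11835 - 4272\right) \frac{1}{D{\left(w \right)} + 238}} = - \frac{44681}{35479} + \frac{14573}{\left(11835 - 4272\right) \frac{1}{\left(1 - - \frac{31}{20}\right) + 238}} = \left(-44681\right) \frac{1}{35479} + \frac{14573}{7563 \frac{1}{\left(1 + \frac{31}{20}\right) + 238}} = - \frac{44681}{35479} + \frac{14573}{7563 \frac{1}{\frac{51}{20} + 238}} = - \frac{44681}{35479} + \frac{14573}{7563 \frac{1}{\frac{4811}{20}}} = - \frac{44681}{35479} + \frac{14573}{7563 \cdot \frac{20}{4811}} = - \frac{44681}{35479} + \frac{14573}{\frac{151260}{4811}} = - \frac{44681}{35479} + 14573 \cdot \frac{4811}{151260} = - \frac{44681}{35479} + \frac{70110703}{151260} = \frac{2480699183677}{5366553540}$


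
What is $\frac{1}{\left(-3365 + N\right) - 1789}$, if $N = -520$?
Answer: $- \frac{1}{5674} \approx -0.00017624$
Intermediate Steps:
$\frac{1}{\left(-3365 + N\right) - 1789} = \frac{1}{\left(-3365 - 520\right) - 1789} = \frac{1}{-3885 - 1789} = \frac{1}{-5674} = - \frac{1}{5674}$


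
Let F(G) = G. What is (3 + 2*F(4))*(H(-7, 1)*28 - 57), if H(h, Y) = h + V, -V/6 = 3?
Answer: -8327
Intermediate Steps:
V = -18 (V = -6*3 = -18)
H(h, Y) = -18 + h (H(h, Y) = h - 18 = -18 + h)
(3 + 2*F(4))*(H(-7, 1)*28 - 57) = (3 + 2*4)*((-18 - 7)*28 - 57) = (3 + 8)*(-25*28 - 57) = 11*(-700 - 57) = 11*(-757) = -8327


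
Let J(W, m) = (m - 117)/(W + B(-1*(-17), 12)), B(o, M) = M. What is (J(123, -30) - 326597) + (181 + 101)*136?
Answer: -12971074/45 ≈ -2.8825e+5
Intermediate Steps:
J(W, m) = (-117 + m)/(12 + W) (J(W, m) = (m - 117)/(W + 12) = (-117 + m)/(12 + W))
(J(123, -30) - 326597) + (181 + 101)*136 = ((-117 - 30)/(12 + 123) - 326597) + (181 + 101)*136 = (-147/135 - 326597) + 282*136 = ((1/135)*(-147) - 326597) + 38352 = (-49/45 - 326597) + 38352 = -14696914/45 + 38352 = -12971074/45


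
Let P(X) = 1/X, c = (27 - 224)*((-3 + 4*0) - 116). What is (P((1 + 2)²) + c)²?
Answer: 44515936144/81 ≈ 5.4958e+8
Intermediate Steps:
c = 23443 (c = -197*((-3 + 0) - 116) = -197*(-3 - 116) = -197*(-119) = 23443)
(P((1 + 2)²) + c)² = (1/((1 + 2)²) + 23443)² = (1/(3²) + 23443)² = (1/9 + 23443)² = (⅑ + 23443)² = (210988/9)² = 44515936144/81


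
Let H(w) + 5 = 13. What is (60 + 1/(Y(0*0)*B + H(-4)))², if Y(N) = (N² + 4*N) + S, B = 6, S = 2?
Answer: 1442401/400 ≈ 3606.0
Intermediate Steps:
Y(N) = 2 + N² + 4*N (Y(N) = (N² + 4*N) + 2 = 2 + N² + 4*N)
H(w) = 8 (H(w) = -5 + 13 = 8)
(60 + 1/(Y(0*0)*B + H(-4)))² = (60 + 1/((2 + (0*0)² + 4*(0*0))*6 + 8))² = (60 + 1/((2 + 0² + 4*0)*6 + 8))² = (60 + 1/((2 + 0 + 0)*6 + 8))² = (60 + 1/(2*6 + 8))² = (60 + 1/(12 + 8))² = (60 + 1/20)² = (1201/20)² = 1442401/400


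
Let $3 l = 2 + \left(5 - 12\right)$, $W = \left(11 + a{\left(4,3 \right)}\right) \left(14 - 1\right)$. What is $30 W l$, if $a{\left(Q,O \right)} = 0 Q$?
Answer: $-7150$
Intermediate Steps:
$a{\left(Q,O \right)} = 0$
$W = 143$ ($W = \left(11 + 0\right) \left(14 - 1\right) = 11 \cdot 13 = 143$)
$l = - \frac{5}{3}$ ($l = \frac{2 + \left(5 - 12\right)}{3} = \frac{2 - 7}{3} = \frac{1}{3} \left(-5\right) = - \frac{5}{3} \approx -1.6667$)
$30 W l = 30 \cdot 143 \left(- \frac{5}{3}\right) = 4290 \left(- \frac{5}{3}\right) = -7150$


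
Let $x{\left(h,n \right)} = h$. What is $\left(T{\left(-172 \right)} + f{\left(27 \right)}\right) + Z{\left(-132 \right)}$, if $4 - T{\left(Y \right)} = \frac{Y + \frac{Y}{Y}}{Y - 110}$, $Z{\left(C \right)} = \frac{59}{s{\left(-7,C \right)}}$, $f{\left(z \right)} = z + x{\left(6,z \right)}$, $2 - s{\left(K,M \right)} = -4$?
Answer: $\frac{6518}{141} \approx 46.227$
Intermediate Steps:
$s{\left(K,M \right)} = 6$ ($s{\left(K,M \right)} = 2 - -4 = 2 + 4 = 6$)
$f{\left(z \right)} = 6 + z$ ($f{\left(z \right)} = z + 6 = 6 + z$)
$Z{\left(C \right)} = \frac{59}{6}$
$T{\left(Y \right)} = 4 - \frac{1 + Y}{-110 + Y}$ ($T{\left(Y \right)} = 4 - \frac{Y + \frac{Y}{Y}}{Y - 110} = 4 - \frac{Y + 1}{-110 + Y} = 4 - \frac{1 + Y}{-110 + Y}$)
$\left(T{\left(-172 \right)} + f{\left(27 \right)}\right) + Z{\left(-132 \right)} = \left(\frac{3 \left(-147 - 172\right)}{-110 - 172} + \left(6 + 27\right)\right) + \frac{59}{6} = \left(3 \frac{1}{-282} \left(-319\right) + 33\right) + \frac{59}{6} = \left(3 \left(- \frac{1}{282}\right) \left(-319\right) + 33\right) + \frac{59}{6} = \left(\frac{319}{94} + 33\right) + \frac{59}{6} = \frac{3421}{94} + \frac{59}{6} = \frac{6518}{141}$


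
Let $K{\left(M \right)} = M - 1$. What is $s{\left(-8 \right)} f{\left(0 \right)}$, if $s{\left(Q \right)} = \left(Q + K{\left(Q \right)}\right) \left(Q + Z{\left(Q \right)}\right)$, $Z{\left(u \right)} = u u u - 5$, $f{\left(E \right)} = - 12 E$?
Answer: $0$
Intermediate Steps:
$K{\left(M \right)} = -1 + M$ ($K{\left(M \right)} = M - 1 = -1 + M$)
$Z{\left(u \right)} = -5 + u^{3}$ ($Z{\left(u \right)} = u^{2} u - 5 = u^{3} - 5 = -5 + u^{3}$)
$s{\left(Q \right)} = \left(-1 + 2 Q\right) \left(-5 + Q + Q^{3}\right)$ ($s{\left(Q \right)} = \left(Q + \left(-1 + Q\right)\right) \left(Q + \left(-5 + Q^{3}\right)\right) = \left(-1 + 2 Q\right) \left(-5 + Q + Q^{3}\right)$)
$s{\left(-8 \right)} f{\left(0 \right)} = \left(5 - \left(-8\right)^{3} - -88 + 2 \left(-8\right)^{2} + 2 \left(-8\right)^{4}\right) \left(\left(-12\right) 0\right) = \left(5 - -512 + 88 + 2 \cdot 64 + 2 \cdot 4096\right) 0 = \left(5 + 512 + 88 + 128 + 8192\right) 0 = 8925 \cdot 0 = 0$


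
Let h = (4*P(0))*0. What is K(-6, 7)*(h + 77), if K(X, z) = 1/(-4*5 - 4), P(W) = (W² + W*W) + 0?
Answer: -77/24 ≈ -3.2083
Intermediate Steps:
P(W) = 2*W² (P(W) = (W² + W²) + 0 = 2*W² + 0 = 2*W²)
K(X, z) = -1/24 (K(X, z) = 1/(-20 - 4) = 1/(-24) = -1/24)
h = 0 (h = (4*(2*0²))*0 = (4*(2*0))*0 = (4*0)*0 = 0*0 = 0)
K(-6, 7)*(h + 77) = -(0 + 77)/24 = -1/24*77 = -77/24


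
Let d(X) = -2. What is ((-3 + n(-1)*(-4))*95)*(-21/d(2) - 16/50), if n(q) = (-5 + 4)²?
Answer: -67697/10 ≈ -6769.7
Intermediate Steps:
n(q) = 1 (n(q) = (-1)² = 1)
((-3 + n(-1)*(-4))*95)*(-21/d(2) - 16/50) = ((-3 + 1*(-4))*95)*(-21/(-2) - 16/50) = ((-3 - 4)*95)*(-21*(-½) - 16*1/50) = (-7*95)*(21/2 - 8/25) = -665*509/50 = -67697/10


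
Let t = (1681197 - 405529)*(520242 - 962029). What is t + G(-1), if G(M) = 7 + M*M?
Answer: -563573538708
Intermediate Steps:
G(M) = 7 + M**2
t = -563573538716 (t = 1275668*(-441787) = -563573538716)
t + G(-1) = -563573538716 + (7 + (-1)**2) = -563573538716 + (7 + 1) = -563573538716 + 8 = -563573538708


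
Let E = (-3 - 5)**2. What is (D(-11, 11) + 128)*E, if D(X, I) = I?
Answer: 8896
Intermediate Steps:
E = 64 (E = (-8)**2 = 64)
(D(-11, 11) + 128)*E = (11 + 128)*64 = 139*64 = 8896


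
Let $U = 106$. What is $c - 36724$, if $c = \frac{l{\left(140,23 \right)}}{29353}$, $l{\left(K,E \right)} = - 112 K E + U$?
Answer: $- \frac{1078320106}{29353} \approx -36736.0$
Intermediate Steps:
$l{\left(K,E \right)} = 106 - 112 E K$ ($l{\left(K,E \right)} = - 112 K E + 106 = - 112 E K + 106 = 106 - 112 E K$)
$c = - \frac{360534}{29353}$ ($c = \frac{106 - 2576 \cdot 140}{29353} = \left(106 - 360640\right) \frac{1}{29353} = \left(-360534\right) \frac{1}{29353} = - \frac{360534}{29353} \approx -12.283$)
$c - 36724 = - \frac{360534}{29353} - 36724 = - \frac{1078320106}{29353}$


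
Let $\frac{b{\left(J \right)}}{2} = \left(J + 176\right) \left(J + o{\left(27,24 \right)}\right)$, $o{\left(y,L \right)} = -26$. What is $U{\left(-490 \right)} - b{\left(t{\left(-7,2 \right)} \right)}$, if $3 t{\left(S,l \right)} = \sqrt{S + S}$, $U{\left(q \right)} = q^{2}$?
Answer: $\frac{2243296}{9} - 100 i \sqrt{14} \approx 2.4926 \cdot 10^{5} - 374.17 i$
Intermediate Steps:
$t{\left(S,l \right)} = \frac{\sqrt{2} \sqrt{S}}{3}$ ($t{\left(S,l \right)} = \frac{\sqrt{S + S}}{3} = \frac{\sqrt{2 S}}{3} = \frac{\sqrt{2} \sqrt{S}}{3}$)
$b{\left(J \right)} = 2 \left(-26 + J\right) \left(176 + J\right)$ ($b{\left(J \right)} = 2 \left(J + 176\right) \left(J - 26\right) = 2 \left(176 + J\right) \left(-26 + J\right) = 2 \left(-26 + J\right) \left(176 + J\right)$)
$U{\left(-490 \right)} - b{\left(t{\left(-7,2 \right)} \right)} = \left(-490\right)^{2} - \left(-9152 + 2 \left(\frac{\sqrt{2} \sqrt{-7}}{3}\right)^{2} + 300 \frac{\sqrt{2} \sqrt{-7}}{3}\right) = 240100 - \left(-9152 + 2 \left(\frac{\sqrt{2} i \sqrt{7}}{3}\right)^{2} + 300 \frac{\sqrt{2} i \sqrt{7}}{3}\right) = 240100 - \left(-9152 + 2 \left(\frac{i \sqrt{14}}{3}\right)^{2} + 300 \frac{i \sqrt{14}}{3}\right) = 240100 - \left(-9152 + 2 \left(- \frac{14}{9}\right) + 100 i \sqrt{14}\right) = 240100 - \left(-9152 - \frac{28}{9} + 100 i \sqrt{14}\right) = 240100 - \left(- \frac{82396}{9} + 100 i \sqrt{14}\right) = 240100 + \left(\frac{82396}{9} - 100 i \sqrt{14}\right) = \frac{2243296}{9} - 100 i \sqrt{14}$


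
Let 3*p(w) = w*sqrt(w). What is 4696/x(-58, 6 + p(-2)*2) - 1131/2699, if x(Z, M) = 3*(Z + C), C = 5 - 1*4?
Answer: -12867905/461529 ≈ -27.881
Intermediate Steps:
p(w) = w**(3/2)/3 (p(w) = (w*sqrt(w))/3 = w**(3/2)/3)
C = 1 (C = 5 - 4 = 1)
x(Z, M) = 3 + 3*Z (x(Z, M) = 3*(Z + 1) = 3*(1 + Z) = 3 + 3*Z)
4696/x(-58, 6 + p(-2)*2) - 1131/2699 = 4696/(3 + 3*(-58)) - 1131/2699 = 4696/(3 - 174) - 1131*1/2699 = 4696/(-171) - 1131/2699 = 4696*(-1/171) - 1131/2699 = -4696/171 - 1131/2699 = -12867905/461529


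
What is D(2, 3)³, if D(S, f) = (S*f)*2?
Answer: 1728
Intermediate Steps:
D(S, f) = 2*S*f
D(2, 3)³ = (2*2*3)³ = 12³ = 1728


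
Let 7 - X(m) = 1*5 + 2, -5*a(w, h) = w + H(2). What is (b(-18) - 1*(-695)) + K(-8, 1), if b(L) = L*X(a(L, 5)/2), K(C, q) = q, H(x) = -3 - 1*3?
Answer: 696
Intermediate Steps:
H(x) = -6 (H(x) = -3 - 3 = -6)
a(w, h) = 6/5 - w/5 (a(w, h) = -(w - 6)/5 = -(-6 + w)/5 = 6/5 - w/5)
X(m) = 0 (X(m) = 7 - (1*5 + 2) = 7 - (5 + 2) = 7 - 1*7 = 7 - 7 = 0)
b(L) = 0 (b(L) = L*0 = 0)
(b(-18) - 1*(-695)) + K(-8, 1) = (0 - 1*(-695)) + 1 = (0 + 695) + 1 = 695 + 1 = 696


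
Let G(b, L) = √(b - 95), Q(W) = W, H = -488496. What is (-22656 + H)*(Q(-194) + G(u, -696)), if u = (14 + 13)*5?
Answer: 99163488 - 1022304*√10 ≈ 9.5931e+7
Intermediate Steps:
u = 135 (u = 27*5 = 135)
G(b, L) = √(-95 + b)
(-22656 + H)*(Q(-194) + G(u, -696)) = (-22656 - 488496)*(-194 + √(-95 + 135)) = -511152*(-194 + √40) = -511152*(-194 + 2*√10) = 99163488 - 1022304*√10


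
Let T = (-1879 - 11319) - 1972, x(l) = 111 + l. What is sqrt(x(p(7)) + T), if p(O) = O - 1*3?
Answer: I*sqrt(15055) ≈ 122.7*I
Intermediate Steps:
p(O) = -3 + O (p(O) = O - 3 = -3 + O)
T = -15170 (T = -13198 - 1972 = -15170)
sqrt(x(p(7)) + T) = sqrt((111 + (-3 + 7)) - 15170) = sqrt((111 + 4) - 15170) = sqrt(115 - 15170) = sqrt(-15055) = I*sqrt(15055)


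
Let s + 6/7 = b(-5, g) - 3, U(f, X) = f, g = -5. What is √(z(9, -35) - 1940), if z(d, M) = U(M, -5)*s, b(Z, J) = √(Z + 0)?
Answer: √(-1805 - 35*I*√5) ≈ 0.9208 - 42.495*I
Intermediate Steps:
b(Z, J) = √Z
s = -27/7 + I*√5 (s = -6/7 + (√(-5) - 3) = -6/7 + (I*√5 - 3) = -6/7 + (-3 + I*√5) = -27/7 + I*√5 ≈ -3.8571 + 2.2361*I)
z(d, M) = M*(-27/7 + I*√5)
√(z(9, -35) - 1940) = √((⅐)*(-35)*(-27 + 7*I*√5) - 1940) = √((135 - 35*I*√5) - 1940) = √(-1805 - 35*I*√5)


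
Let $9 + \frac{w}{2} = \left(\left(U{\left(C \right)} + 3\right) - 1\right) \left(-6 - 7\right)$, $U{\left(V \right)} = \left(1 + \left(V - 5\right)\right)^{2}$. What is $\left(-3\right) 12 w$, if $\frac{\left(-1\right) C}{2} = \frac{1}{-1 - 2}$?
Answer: $12920$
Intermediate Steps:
$C = \frac{2}{3}$ ($C = - \frac{2}{-1 - 2} = - \frac{2}{-3} = \left(-2\right) \left(- \frac{1}{3}\right) = \frac{2}{3} \approx 0.66667$)
$U{\left(V \right)} = \left(-4 + V\right)^{2}$ ($U{\left(V \right)} = \left(1 + \left(V - 5\right)\right)^{2} = \left(1 + \left(-5 + V\right)\right)^{2} = \left(-4 + V\right)^{2}$)
$w = - \frac{3230}{9}$ ($w = -18 + 2 \left(\left(\left(-4 + \frac{2}{3}\right)^{2} + 3\right) - 1\right) \left(-6 - 7\right) = -18 + 2 \left(\left(\left(- \frac{10}{3}\right)^{2} + 3\right) - 1\right) \left(-13\right) = -18 + 2 \left(\left(\frac{100}{9} + 3\right) - 1\right) \left(-13\right) = -18 + 2 \left(\frac{127}{9} - 1\right) \left(-13\right) = -18 + 2 \cdot \frac{118}{9} \left(-13\right) = -18 + 2 \left(- \frac{1534}{9}\right) = -18 - \frac{3068}{9} = - \frac{3230}{9} \approx -358.89$)
$\left(-3\right) 12 w = \left(-3\right) 12 \left(- \frac{3230}{9}\right) = \left(-36\right) \left(- \frac{3230}{9}\right) = 12920$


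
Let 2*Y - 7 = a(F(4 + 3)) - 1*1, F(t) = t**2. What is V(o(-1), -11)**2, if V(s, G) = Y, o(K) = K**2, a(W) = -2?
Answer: 4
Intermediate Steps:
Y = 2 (Y = 7/2 + (-2 - 1*1)/2 = 7/2 + (-2 - 1)/2 = 7/2 + (1/2)*(-3) = 7/2 - 3/2 = 2)
V(s, G) = 2
V(o(-1), -11)**2 = 2**2 = 4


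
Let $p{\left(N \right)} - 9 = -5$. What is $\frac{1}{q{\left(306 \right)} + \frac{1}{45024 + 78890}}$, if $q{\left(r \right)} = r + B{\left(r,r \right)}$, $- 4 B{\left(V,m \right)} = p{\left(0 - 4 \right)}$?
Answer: $\frac{123914}{37793771} \approx 0.0032787$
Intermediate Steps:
$p{\left(N \right)} = 4$ ($p{\left(N \right)} = 9 - 5 = 4$)
$B{\left(V,m \right)} = -1$ ($B{\left(V,m \right)} = \left(- \frac{1}{4}\right) 4 = -1$)
$q{\left(r \right)} = -1 + r$ ($q{\left(r \right)} = r - 1 = -1 + r$)
$\frac{1}{q{\left(306 \right)} + \frac{1}{45024 + 78890}} = \frac{1}{\left(-1 + 306\right) + \frac{1}{45024 + 78890}} = \frac{1}{305 + \frac{1}{123914}} = \frac{1}{\frac{37793771}{123914}} = \frac{123914}{37793771}$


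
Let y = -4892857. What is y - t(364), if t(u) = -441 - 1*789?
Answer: -4891627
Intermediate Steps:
t(u) = -1230 (t(u) = -441 - 789 = -1230)
y - t(364) = -4892857 - 1*(-1230) = -4892857 + 1230 = -4891627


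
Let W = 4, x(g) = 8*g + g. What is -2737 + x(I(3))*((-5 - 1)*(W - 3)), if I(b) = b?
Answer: -2899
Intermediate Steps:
x(g) = 9*g
-2737 + x(I(3))*((-5 - 1)*(W - 3)) = -2737 + (9*3)*((-5 - 1)*(4 - 3)) = -2737 + 27*(-6*1) = -2737 + 27*(-6) = -2737 - 162 = -2899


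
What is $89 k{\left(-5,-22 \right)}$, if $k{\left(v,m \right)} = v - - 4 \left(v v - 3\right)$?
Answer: $7387$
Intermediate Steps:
$k{\left(v,m \right)} = -12 + v + 4 v^{2}$ ($k{\left(v,m \right)} = v - - 4 \left(v^{2} - 3\right) = v - - 4 \left(-3 + v^{2}\right) = v - \left(12 - 4 v^{2}\right) = v + \left(-12 + 4 v^{2}\right) = -12 + v + 4 v^{2}$)
$89 k{\left(-5,-22 \right)} = 89 \left(-12 - 5 + 4 \left(-5\right)^{2}\right) = 89 \left(-12 - 5 + 4 \cdot 25\right) = 89 \left(-12 - 5 + 100\right) = 89 \cdot 83 = 7387$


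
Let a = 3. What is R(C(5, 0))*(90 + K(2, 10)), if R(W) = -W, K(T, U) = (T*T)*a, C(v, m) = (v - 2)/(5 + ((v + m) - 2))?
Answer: -153/4 ≈ -38.250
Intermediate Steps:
C(v, m) = (-2 + v)/(3 + m + v) (C(v, m) = (-2 + v)/(5 + ((m + v) - 2)) = (-2 + v)/(5 + (-2 + m + v)) = (-2 + v)/(3 + m + v))
K(T, U) = 3*T² (K(T, U) = (T*T)*3 = T²*3 = 3*T²)
R(C(5, 0))*(90 + K(2, 10)) = (-(-2 + 5)/(3 + 0 + 5))*(90 + 3*2²) = (-3/8)*(90 + 3*4) = (-3/8)*(90 + 12) = -1*3/8*102 = -3/8*102 = -153/4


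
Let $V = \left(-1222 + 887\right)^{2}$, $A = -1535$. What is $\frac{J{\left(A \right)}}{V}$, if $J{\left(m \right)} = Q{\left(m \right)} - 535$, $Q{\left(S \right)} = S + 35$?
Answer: $- \frac{407}{22445} \approx -0.018133$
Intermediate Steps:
$Q{\left(S \right)} = 35 + S$
$J{\left(m \right)} = -500 + m$ ($J{\left(m \right)} = \left(35 + m\right) - 535 = -500 + m$)
$V = 112225$ ($V = \left(-335\right)^{2} = 112225$)
$\frac{J{\left(A \right)}}{V} = \frac{-500 - 1535}{112225} = \left(-2035\right) \frac{1}{112225} = - \frac{407}{22445}$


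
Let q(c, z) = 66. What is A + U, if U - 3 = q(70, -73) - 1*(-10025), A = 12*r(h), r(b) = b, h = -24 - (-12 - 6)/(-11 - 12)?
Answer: 225322/23 ≈ 9796.6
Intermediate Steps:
h = -570/23 (h = -24 - (-18)/(-23) = -24 - (-18)*(-1)/23 = -24 - 1*18/23 = -24 - 18/23 = -570/23 ≈ -24.783)
A = -6840/23 (A = 12*(-570/23) = -6840/23 ≈ -297.39)
U = 10094 (U = 3 + (66 - 1*(-10025)) = 3 + (66 + 10025) = 3 + 10091 = 10094)
A + U = -6840/23 + 10094 = 225322/23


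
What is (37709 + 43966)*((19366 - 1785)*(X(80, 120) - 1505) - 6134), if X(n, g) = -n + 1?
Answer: -2275011223650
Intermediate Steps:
X(n, g) = 1 - n
(37709 + 43966)*((19366 - 1785)*(X(80, 120) - 1505) - 6134) = (37709 + 43966)*((19366 - 1785)*((1 - 1*80) - 1505) - 6134) = 81675*(17581*((1 - 80) - 1505) - 6134) = 81675*(17581*(-79 - 1505) - 6134) = 81675*(17581*(-1584) - 6134) = 81675*(-27848304 - 6134) = 81675*(-27854438) = -2275011223650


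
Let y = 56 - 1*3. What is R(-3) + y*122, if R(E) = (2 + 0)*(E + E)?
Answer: 6454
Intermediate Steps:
y = 53 (y = 56 - 3 = 53)
R(E) = 4*E (R(E) = 2*(2*E) = 4*E)
R(-3) + y*122 = 4*(-3) + 53*122 = -12 + 6466 = 6454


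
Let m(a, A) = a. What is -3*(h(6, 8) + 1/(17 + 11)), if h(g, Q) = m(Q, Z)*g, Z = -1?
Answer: -4035/28 ≈ -144.11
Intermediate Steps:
h(g, Q) = Q*g
-3*(h(6, 8) + 1/(17 + 11)) = -3*(8*6 + 1/(17 + 11)) = -3*(48 + 1/28) = -3*1345/28 = -4035/28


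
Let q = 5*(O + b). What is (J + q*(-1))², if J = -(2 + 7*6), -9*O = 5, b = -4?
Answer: 36481/81 ≈ 450.38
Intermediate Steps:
O = -5/9 (O = -⅑*5 = -5/9 ≈ -0.55556)
J = -44 (J = -(2 + 42) = -1*44 = -44)
q = -205/9 (q = 5*(-5/9 - 4) = 5*(-41/9) = -205/9 ≈ -22.778)
(J + q*(-1))² = (-44 - 205/9*(-1))² = (-44 + 205/9)² = (-191/9)² = 36481/81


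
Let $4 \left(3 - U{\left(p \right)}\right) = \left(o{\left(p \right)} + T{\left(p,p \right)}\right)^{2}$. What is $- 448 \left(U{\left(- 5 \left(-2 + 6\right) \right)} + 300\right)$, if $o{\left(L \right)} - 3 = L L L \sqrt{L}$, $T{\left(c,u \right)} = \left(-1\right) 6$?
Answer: $-143360134736 + 10752000 i \sqrt{5} \approx -1.4336 \cdot 10^{11} + 2.4042 \cdot 10^{7} i$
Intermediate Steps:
$T{\left(c,u \right)} = -6$
$o{\left(L \right)} = 3 + L^{\frac{7}{2}}$ ($o{\left(L \right)} = 3 + L L L \sqrt{L} = 3 + L^{2} L \sqrt{L} = 3 + L^{3} \sqrt{L} = 3 + L^{\frac{7}{2}}$)
$U{\left(p \right)} = 3 - \frac{\left(-3 + p^{\frac{7}{2}}\right)^{2}}{4}$ ($U{\left(p \right)} = 3 - \frac{\left(\left(3 + p^{\frac{7}{2}}\right) - 6\right)^{2}}{4} = 3 - \frac{\left(-3 + p^{\frac{7}{2}}\right)^{2}}{4}$)
$- 448 \left(U{\left(- 5 \left(-2 + 6\right) \right)} + 300\right) = - 448 \left(\left(3 - \frac{\left(-3 + \left(- 5 \left(-2 + 6\right)\right)^{\frac{7}{2}}\right)^{2}}{4}\right) + 300\right) = - 448 \left(\left(3 - \frac{\left(-3 + \left(\left(-5\right) 4\right)^{\frac{7}{2}}\right)^{2}}{4}\right) + 300\right) = - 448 \left(\left(3 - \frac{\left(-3 + \left(-20\right)^{\frac{7}{2}}\right)^{2}}{4}\right) + 300\right) = - 448 \left(\left(3 - \frac{\left(-3 - 16000 i \sqrt{5}\right)^{2}}{4}\right) + 300\right) = - 448 \left(303 - \frac{\left(-3 - 16000 i \sqrt{5}\right)^{2}}{4}\right) = -135744 + 112 \left(-3 - 16000 i \sqrt{5}\right)^{2}$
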